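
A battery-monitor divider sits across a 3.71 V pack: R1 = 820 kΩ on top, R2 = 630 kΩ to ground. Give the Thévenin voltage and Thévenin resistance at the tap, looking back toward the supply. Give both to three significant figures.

V_th is the open-circuit tap voltage: 3.71 × 630/(820 + 630) = 1.61 V.
With the supply zeroed, R1 and R2 appear in parallel from the tap: R_th = R1‖R2 = (820 × 630)/1450 = 356 kΩ.

V_th = 1.61 V, R_th = 356 kΩ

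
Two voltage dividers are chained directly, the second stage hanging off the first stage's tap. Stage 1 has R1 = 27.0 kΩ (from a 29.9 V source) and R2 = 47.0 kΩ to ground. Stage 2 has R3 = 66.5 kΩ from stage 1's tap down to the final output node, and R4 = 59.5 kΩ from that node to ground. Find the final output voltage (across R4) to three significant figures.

Stage 2 presents R3+R4 = 126.0 kΩ as a load on stage 1's tap.
Stage 1's lower leg becomes R2‖(R3+R4) = 34.23 kΩ, so V_mid = 29.9 × 34.23/61.23 = 16.72 V.
Stage 2 is itself unloaded: V_out = V_mid × R4/(R3+R4) = 16.72 × 59.5/126.0 = 7.89 V.

V_out ≈ 7.89 V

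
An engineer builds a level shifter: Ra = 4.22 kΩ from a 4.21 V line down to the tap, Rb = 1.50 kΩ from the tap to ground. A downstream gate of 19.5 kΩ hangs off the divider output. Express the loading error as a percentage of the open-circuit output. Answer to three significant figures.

The divider's output (Thévenin) resistance is Ra‖Rb = 1.107 kΩ.
Fractional drop under load = R_th/(R_th + R_L) = 1.107 / (1.107 + 19.5) = 0.05370.
So the output falls by 5.37 %.

5.37 %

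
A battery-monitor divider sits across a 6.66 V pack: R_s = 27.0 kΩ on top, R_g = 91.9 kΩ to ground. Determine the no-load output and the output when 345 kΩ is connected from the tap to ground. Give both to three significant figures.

Unloaded: 5.15 V; loaded: 4.85 V

Open-circuit: V = 6.66 × 91.9/(27.0 + 91.9) = 5.15 V.
With the load, R_g becomes R_g‖R_L = 72.57 kΩ, so V = 6.66 × 72.57/99.57 = 4.85 V.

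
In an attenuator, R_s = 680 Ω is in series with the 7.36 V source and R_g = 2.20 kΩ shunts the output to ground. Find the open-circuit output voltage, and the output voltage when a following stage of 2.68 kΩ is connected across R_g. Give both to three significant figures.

Unloaded: 5.62 V; loaded: 4.71 V

Open-circuit: V = 7.36 × 2200/(680 + 2200) = 5.62 V.
With the load, R_g becomes R_g‖R_L = 1208 Ω, so V = 7.36 × 1208/1888 = 4.71 V.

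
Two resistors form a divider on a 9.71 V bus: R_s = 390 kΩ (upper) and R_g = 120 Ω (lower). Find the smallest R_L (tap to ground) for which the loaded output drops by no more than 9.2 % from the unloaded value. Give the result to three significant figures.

R_L(min) ≈ 1.18 kΩ

Output resistance R_th = R_s‖R_g = (390000 × 120)/390100 = 120.0 Ω.
The fractional drop is R_th/(R_th + R_L); requiring this ≤ 0.0920 gives R_L ≥ R_th(1/0.0920 − 1) = 120.0 × 9.870 = 1.18 kΩ.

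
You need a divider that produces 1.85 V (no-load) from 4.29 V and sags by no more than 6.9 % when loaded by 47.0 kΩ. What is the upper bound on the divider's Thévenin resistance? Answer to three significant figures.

R_th ≤ 3.48 kΩ

Loading drop = R_th/(R_th + R_L) ≤ 0.0690, so R_th ≤ R_L · ε/(1−ε) = 47.0 kΩ × 0.0690/0.9310 = 3.48 kΩ.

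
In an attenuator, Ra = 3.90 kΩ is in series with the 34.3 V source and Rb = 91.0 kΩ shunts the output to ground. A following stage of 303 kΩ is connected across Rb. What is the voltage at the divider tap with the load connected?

The load sits in parallel with Rb: Rb‖R_L = (91.0 × 303) / (91.0 + 303) = 69.98 kΩ.
V_out = 34.3 × 69.98 / (3.90 + 69.98) = 34.3 × 69.98/73.88 = 32.5 V.
(Unloaded it would have been 32.9 V.)

V_out ≈ 32.5 V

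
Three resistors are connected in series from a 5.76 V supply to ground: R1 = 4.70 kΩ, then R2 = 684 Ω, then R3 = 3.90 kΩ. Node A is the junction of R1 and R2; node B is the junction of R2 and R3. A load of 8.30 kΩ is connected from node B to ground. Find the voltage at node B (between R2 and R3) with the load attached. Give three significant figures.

At node B, R3 is in parallel with the load: R3‖R_L = 2653 Ω.
Below node A the resistance is R2 + (R3‖R_L) = 3337 Ω, so V_A = 5.76 × 3337/8037 = 2.392 V.
Then V_B = V_A × (R3‖R_L)/(R2 + R3‖R_L) = 2.392 × 2653/3337 = 1.90 V.

V ≈ 1.90 V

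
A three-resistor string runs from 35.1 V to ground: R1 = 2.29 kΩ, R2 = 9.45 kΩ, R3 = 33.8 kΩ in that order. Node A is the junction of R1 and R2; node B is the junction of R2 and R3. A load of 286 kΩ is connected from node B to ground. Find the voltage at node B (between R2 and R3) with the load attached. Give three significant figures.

At node B, R3 is in parallel with the load: R3‖R_L = 30.23 kΩ.
Below node A the resistance is R2 + (R3‖R_L) = 39.68 kΩ, so V_A = 35.1 × 39.68/41.97 = 33.18 V.
Then V_B = V_A × (R3‖R_L)/(R2 + R3‖R_L) = 33.18 × 30.23/39.68 = 25.3 V.

V ≈ 25.3 V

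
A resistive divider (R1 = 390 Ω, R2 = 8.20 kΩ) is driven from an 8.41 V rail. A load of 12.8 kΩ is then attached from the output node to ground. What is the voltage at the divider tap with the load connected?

V_out ≈ 7.80 V

The load sits in parallel with R2: R2‖R_L = (8200 × 12800) / (8200 + 12800) = 4998 Ω.
V_out = 8.41 × 4998 / (390 + 4998) = 8.41 × 4998/5388 = 7.80 V.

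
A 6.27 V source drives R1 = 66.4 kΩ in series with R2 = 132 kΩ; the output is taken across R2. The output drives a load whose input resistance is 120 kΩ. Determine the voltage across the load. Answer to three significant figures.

V_out ≈ 3.05 V

The load sits in parallel with R2: R2‖R_L = (132 × 120) / (132 + 120) = 62.86 kΩ.
V_out = 6.27 × 62.86 / (66.4 + 62.86) = 6.27 × 62.86/129.3 = 3.05 V.
(Unloaded it would have been 4.17 V.)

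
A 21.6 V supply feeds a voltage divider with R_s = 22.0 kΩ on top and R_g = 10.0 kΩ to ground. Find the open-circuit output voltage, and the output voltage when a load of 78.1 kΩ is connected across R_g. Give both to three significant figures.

Open-circuit: V = 21.6 × 10.0/(22.0 + 10.0) = 6.75 V.
With the load, R_g becomes R_g‖R_L = 8.865 kΩ, so V = 21.6 × 8.865/30.86 = 6.20 V.

Unloaded: 6.75 V; loaded: 6.20 V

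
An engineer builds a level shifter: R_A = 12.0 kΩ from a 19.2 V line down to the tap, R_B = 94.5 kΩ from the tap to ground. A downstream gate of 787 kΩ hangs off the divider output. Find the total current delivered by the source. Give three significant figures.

I ≈ 0.199 mA

R_B‖R_L = 84.37 kΩ, so the source sees R_A + R_B‖R_L = 96.37 kΩ.
I = 19.2 V / 96.37 kΩ = 0.199 mA.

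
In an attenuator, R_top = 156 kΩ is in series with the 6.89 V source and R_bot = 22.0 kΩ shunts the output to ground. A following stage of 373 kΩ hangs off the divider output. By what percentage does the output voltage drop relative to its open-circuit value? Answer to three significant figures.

4.92 %

The divider's output (Thévenin) resistance is R_top‖R_bot = 19.28 kΩ.
Fractional drop under load = R_th/(R_th + R_L) = 19.28 / (19.28 + 373) = 0.04915.
So the output falls by 4.92 %.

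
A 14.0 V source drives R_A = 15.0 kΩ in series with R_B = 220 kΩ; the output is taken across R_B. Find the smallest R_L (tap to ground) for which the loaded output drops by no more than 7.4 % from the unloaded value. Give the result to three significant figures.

R_L(min) ≈ 176 kΩ

Output resistance R_th = R_A‖R_B = (15.0 × 220)/235.0 = 14.04 kΩ.
The fractional drop is R_th/(R_th + R_L); requiring this ≤ 0.0740 gives R_L ≥ R_th(1/0.0740 − 1) = 14.04 × 12.51 = 176 kΩ.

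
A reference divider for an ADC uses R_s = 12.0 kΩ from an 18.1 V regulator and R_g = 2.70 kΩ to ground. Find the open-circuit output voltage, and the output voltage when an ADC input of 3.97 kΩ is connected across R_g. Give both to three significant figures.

Unloaded: 3.32 V; loaded: 2.14 V

Open-circuit: V = 18.1 × 2.70/(12.0 + 2.70) = 3.32 V.
With the load, R_g becomes R_g‖R_L = 1.607 kΩ, so V = 18.1 × 1.607/13.61 = 2.14 V.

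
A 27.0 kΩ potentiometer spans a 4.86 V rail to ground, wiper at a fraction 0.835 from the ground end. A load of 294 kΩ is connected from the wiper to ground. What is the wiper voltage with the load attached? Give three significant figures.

V ≈ 4.01 V

The wiper splits the pot into (1−α)R = 4.455 kΩ above and αR = 22.55 kΩ below.
Lower section ‖ load = 20.94 kΩ.
V_wiper = 4.86 × 20.94/(4.455 + 20.94) = 4.01 V.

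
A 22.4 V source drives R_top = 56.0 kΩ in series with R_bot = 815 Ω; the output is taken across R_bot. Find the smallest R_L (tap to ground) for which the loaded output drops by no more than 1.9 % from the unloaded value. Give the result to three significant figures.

R_L(min) ≈ 41.5 kΩ

Output resistance R_th = R_top‖R_bot = (56000 × 815)/56820 = 803.3 Ω.
The fractional drop is R_th/(R_th + R_L); requiring this ≤ 0.0190 gives R_L ≥ R_th(1/0.0190 − 1) = 803.3 × 51.63 = 41.5 kΩ.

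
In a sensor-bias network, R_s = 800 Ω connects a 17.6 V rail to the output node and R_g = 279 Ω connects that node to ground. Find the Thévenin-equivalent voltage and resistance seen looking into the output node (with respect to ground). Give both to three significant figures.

V_th = 4.55 V, R_th = 207 Ω

V_th is the open-circuit tap voltage: 17.6 × 279/(800 + 279) = 4.55 V.
With the supply zeroed, R_s and R_g appear in parallel from the tap: R_th = R_s‖R_g = (800 × 279)/1079 = 207 Ω.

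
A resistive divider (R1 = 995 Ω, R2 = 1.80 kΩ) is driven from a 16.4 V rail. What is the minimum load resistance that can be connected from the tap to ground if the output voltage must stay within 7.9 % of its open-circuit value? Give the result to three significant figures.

R_L(min) ≈ 7.47 kΩ

Output resistance R_th = R1‖R2 = (995 × 1800)/2795 = 640.8 Ω.
The fractional drop is R_th/(R_th + R_L); requiring this ≤ 0.0790 gives R_L ≥ R_th(1/0.0790 − 1) = 640.8 × 11.66 = 7.47 kΩ.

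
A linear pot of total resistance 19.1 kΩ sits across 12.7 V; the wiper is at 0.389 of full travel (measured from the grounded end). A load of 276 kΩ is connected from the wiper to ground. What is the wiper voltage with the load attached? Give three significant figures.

V ≈ 4.86 V

The wiper splits the pot into (1−α)R = 11.67 kΩ above and αR = 7.430 kΩ below.
Lower section ‖ load = 7.235 kΩ.
V_wiper = 12.7 × 7.235/(11.67 + 7.235) = 4.86 V.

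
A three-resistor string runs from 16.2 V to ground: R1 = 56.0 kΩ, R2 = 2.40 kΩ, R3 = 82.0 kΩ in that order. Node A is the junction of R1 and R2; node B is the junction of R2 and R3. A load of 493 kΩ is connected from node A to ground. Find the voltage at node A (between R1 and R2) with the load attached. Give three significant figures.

Below node A the series string R2+R3 = 84.40 kΩ sits in parallel with the 493 kΩ load: 72.06 kΩ.
V_A = 16.2 × 72.06/(56.0 + 72.06) = 9.12 V.

V ≈ 9.12 V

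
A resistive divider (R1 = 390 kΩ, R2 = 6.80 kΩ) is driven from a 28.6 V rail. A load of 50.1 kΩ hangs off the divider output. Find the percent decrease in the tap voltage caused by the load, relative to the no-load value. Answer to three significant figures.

11.8 %

Unloaded V = 28.6 × 6.80/396.8 = 0.49012 V.
Loaded: R2‖R_L = 5.987 kΩ, giving V = 28.6 × 5.987/396.0 = 0.43243 V.
Drop = (0.49012 − 0.43243) / 0.49012 = 11.8 %.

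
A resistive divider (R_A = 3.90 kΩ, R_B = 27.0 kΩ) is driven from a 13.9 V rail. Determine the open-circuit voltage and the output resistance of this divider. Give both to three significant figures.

V_th = 12.1 V, R_th = 3.41 kΩ

V_th is the open-circuit tap voltage: 13.9 × 27.0/(3.90 + 27.0) = 12.1 V.
With the supply zeroed, R_A and R_B appear in parallel from the tap: R_th = R_A‖R_B = (3.90 × 27.0)/30.90 = 3.41 kΩ.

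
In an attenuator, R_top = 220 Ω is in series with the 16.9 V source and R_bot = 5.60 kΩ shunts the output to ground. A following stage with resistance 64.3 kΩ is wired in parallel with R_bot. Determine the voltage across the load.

The load sits in parallel with R_bot: R_bot‖R_L = (5600 × 64300) / (5600 + 64300) = 5151 Ω.
V_out = 16.9 × 5151 / (220 + 5151) = 16.9 × 5151/5371 = 16.2 V.

V_out ≈ 16.2 V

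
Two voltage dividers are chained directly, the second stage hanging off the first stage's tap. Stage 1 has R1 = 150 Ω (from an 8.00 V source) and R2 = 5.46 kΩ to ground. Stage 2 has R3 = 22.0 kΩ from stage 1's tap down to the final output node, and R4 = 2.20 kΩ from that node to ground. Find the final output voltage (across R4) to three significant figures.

V_out ≈ 0.704 V

Stage 2 presents R3+R4 = 24200 Ω as a load on stage 1's tap.
Stage 1's lower leg becomes R2‖(R3+R4) = 4455 Ω, so V_mid = 8.00 × 4455/4605 = 7.739 V.
Stage 2 is itself unloaded: V_out = V_mid × R4/(R3+R4) = 7.739 × 2200/24200 = 0.704 V.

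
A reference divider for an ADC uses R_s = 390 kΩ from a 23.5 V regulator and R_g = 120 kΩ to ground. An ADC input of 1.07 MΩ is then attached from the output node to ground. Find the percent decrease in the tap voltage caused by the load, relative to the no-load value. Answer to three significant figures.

The divider's output (Thévenin) resistance is R_s‖R_g = 91.76 kΩ.
Fractional drop under load = R_th/(R_th + R_L) = 91.76 / (91.76 + 1070) = 0.07899.
So the output falls by 7.90 %.

7.90 %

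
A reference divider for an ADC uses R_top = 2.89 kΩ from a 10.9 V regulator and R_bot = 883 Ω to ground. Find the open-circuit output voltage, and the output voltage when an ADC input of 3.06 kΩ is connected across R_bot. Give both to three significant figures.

Unloaded: 2.55 V; loaded: 2.09 V

Open-circuit: V = 10.9 × 883/(2890 + 883) = 2.55 V.
With the load, R_bot becomes R_bot‖R_L = 685.3 Ω, so V = 10.9 × 685.3/3575 = 2.09 V.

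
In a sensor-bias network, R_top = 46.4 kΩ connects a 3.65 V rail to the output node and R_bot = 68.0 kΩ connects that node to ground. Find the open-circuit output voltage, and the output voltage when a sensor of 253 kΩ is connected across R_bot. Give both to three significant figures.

Open-circuit: V = 3.65 × 68.0/(46.4 + 68.0) = 2.17 V.
With the load, R_bot becomes R_bot‖R_L = 53.60 kΩ, so V = 3.65 × 53.60/100.0 = 1.96 V.

Unloaded: 2.17 V; loaded: 1.96 V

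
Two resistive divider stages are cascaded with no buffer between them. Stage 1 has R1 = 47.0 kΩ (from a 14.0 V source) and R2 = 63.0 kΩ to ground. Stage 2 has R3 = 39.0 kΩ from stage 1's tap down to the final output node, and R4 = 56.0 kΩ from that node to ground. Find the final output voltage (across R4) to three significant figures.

Stage 2 presents R3+R4 = 95.00 kΩ as a load on stage 1's tap.
Stage 1's lower leg becomes R2‖(R3+R4) = 37.88 kΩ, so V_mid = 14.0 × 37.88/84.88 = 6.248 V.
Stage 2 is itself unloaded: V_out = V_mid × R4/(R3+R4) = 6.248 × 56.0/95.00 = 3.68 V.

V_out ≈ 3.68 V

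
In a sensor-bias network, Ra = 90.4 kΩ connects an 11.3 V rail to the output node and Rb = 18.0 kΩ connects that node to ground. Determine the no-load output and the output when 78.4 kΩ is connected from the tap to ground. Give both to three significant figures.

Open-circuit: V = 11.3 × 18.0/(90.4 + 18.0) = 1.88 V.
With the load, Rb becomes Rb‖R_L = 14.64 kΩ, so V = 11.3 × 14.64/105.0 = 1.57 V.

Unloaded: 1.88 V; loaded: 1.57 V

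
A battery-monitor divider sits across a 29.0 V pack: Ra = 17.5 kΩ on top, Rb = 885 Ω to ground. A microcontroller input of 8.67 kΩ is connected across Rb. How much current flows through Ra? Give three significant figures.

Rb‖R_L = 803.0 Ω, so the source sees Ra + Rb‖R_L = 18300 Ω.
I = 29.0 V / 18300 Ω = 1.58 mA.

I ≈ 1.58 mA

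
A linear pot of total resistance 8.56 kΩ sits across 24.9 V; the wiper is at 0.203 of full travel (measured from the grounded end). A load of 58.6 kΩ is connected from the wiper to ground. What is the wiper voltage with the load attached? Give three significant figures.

The wiper splits the pot into (1−α)R = 6.822 kΩ above and αR = 1.738 kΩ below.
Lower section ‖ load = 1.688 kΩ.
V_wiper = 24.9 × 1.688/(6.822 + 1.688) = 4.94 V.

V ≈ 4.94 V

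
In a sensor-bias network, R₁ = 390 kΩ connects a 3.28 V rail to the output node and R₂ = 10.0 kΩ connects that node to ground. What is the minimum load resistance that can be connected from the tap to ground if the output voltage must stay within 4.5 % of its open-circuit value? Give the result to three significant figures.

R_L(min) ≈ 207 kΩ

Output resistance R_th = R₁‖R₂ = (390 × 10.0)/400.0 = 9.750 kΩ.
The fractional drop is R_th/(R_th + R_L); requiring this ≤ 0.0450 gives R_L ≥ R_th(1/0.0450 − 1) = 9.750 × 21.22 = 207 kΩ.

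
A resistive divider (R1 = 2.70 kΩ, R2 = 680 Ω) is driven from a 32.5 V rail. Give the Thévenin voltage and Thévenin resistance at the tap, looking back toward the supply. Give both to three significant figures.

V_th = 6.54 V, R_th = 543 Ω

V_th is the open-circuit tap voltage: 32.5 × 680/(2700 + 680) = 6.54 V.
With the supply zeroed, R1 and R2 appear in parallel from the tap: R_th = R1‖R2 = (2700 × 680)/3380 = 543 Ω.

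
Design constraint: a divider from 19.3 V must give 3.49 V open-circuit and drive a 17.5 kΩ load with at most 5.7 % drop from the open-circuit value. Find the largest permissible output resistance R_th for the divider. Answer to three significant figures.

R_th ≤ 1.06 kΩ

Loading drop = R_th/(R_th + R_L) ≤ 0.0570, so R_th ≤ R_L · ε/(1−ε) = 17.5 kΩ × 0.0570/0.9430 = 1.06 kΩ.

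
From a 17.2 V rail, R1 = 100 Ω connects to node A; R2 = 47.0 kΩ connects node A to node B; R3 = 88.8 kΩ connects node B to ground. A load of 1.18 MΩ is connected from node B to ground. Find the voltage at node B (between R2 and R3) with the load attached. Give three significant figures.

At node B, R3 is in parallel with the load: R3‖R_L = 82590 Ω.
Below node A the resistance is R2 + (R3‖R_L) = 129600 Ω, so V_A = 17.2 × 129600/129700 = 17.19 V.
Then V_B = V_A × (R3‖R_L)/(R2 + R3‖R_L) = 17.19 × 82590/129600 = 11.0 V.

V ≈ 11.0 V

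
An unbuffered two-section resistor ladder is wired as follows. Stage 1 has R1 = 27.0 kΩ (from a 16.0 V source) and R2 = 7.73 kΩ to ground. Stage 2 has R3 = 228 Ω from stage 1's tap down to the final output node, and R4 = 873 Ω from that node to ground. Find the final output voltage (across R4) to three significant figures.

V_out ≈ 0.437 V

Stage 2 presents R3+R4 = 1101 Ω as a load on stage 1's tap.
Stage 1's lower leg becomes R2‖(R3+R4) = 963.7 Ω, so V_mid = 16.0 × 963.7/27960 = 0.5514 V.
Stage 2 is itself unloaded: V_out = V_mid × R4/(R3+R4) = 0.5514 × 873/1101 = 0.437 V.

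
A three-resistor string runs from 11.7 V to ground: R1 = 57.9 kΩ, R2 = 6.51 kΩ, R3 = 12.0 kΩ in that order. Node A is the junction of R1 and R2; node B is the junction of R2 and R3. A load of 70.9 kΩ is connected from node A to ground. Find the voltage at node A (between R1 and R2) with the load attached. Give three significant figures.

Below node A the series string R2+R3 = 18.51 kΩ sits in parallel with the 70.9 kΩ load: 14.68 kΩ.
V_A = 11.7 × 14.68/(57.9 + 14.68) = 2.37 V.

V ≈ 2.37 V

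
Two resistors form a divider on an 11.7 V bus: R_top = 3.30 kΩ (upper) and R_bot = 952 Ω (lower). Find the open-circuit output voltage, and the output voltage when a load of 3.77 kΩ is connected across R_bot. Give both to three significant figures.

Open-circuit: V = 11.7 × 952/(3300 + 952) = 2.62 V.
With the load, R_bot becomes R_bot‖R_L = 760.1 Ω, so V = 11.7 × 760.1/4060 = 2.19 V.

Unloaded: 2.62 V; loaded: 2.19 V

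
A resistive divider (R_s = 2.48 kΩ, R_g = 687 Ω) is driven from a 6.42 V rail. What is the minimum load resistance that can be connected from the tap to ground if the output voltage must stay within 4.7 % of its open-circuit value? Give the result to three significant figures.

Output resistance R_th = R_s‖R_g = (2480 × 687)/3167 = 538.0 Ω.
The fractional drop is R_th/(R_th + R_L); requiring this ≤ 0.0470 gives R_L ≥ R_th(1/0.0470 − 1) = 538.0 × 20.28 = 10.9 kΩ.

R_L(min) ≈ 10.9 kΩ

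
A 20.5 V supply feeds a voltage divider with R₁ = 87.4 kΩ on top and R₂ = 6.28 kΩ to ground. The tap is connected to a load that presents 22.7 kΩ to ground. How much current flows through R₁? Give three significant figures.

R₂‖R_L = 4.919 kΩ, so the source sees R₁ + R₂‖R_L = 92.32 kΩ.
I = 20.5 V / 92.32 kΩ = 0.222 mA.

I ≈ 0.222 mA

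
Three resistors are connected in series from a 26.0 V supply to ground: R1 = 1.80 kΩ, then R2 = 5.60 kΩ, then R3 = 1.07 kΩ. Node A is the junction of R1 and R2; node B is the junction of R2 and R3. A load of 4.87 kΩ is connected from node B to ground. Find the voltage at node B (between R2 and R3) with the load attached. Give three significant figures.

At node B, R3 is in parallel with the load: R3‖R_L = 0.8773 kΩ.
Below node A the resistance is R2 + (R3‖R_L) = 6.477 kΩ, so V_A = 26.0 × 6.477/8.277 = 20.35 V.
Then V_B = V_A × (R3‖R_L)/(R2 + R3‖R_L) = 20.35 × 0.8773/6.477 = 2.76 V.

V ≈ 2.76 V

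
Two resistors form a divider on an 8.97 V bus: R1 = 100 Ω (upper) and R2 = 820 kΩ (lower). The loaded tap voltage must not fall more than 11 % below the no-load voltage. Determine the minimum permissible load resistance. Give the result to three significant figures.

Output resistance R_th = R1‖R2 = (100 × 820000)/820100 = 99.99 Ω.
The fractional drop is R_th/(R_th + R_L); requiring this ≤ 0.110 gives R_L ≥ R_th(1/0.110 − 1) = 99.99 × 8.091 = 809 Ω.

R_L(min) ≈ 809 Ω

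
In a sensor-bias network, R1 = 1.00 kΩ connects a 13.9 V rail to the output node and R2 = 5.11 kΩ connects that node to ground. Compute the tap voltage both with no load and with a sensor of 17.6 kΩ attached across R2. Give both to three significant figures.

Open-circuit: V = 13.9 × 5.11/(1.00 + 5.11) = 11.6 V.
With the load, R2 becomes R2‖R_L = 3.960 kΩ, so V = 13.9 × 3.960/4.960 = 11.1 V.

Unloaded: 11.6 V; loaded: 11.1 V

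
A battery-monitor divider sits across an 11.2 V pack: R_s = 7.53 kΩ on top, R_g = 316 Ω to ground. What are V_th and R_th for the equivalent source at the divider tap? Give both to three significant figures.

V_th is the open-circuit tap voltage: 11.2 × 316/(7530 + 316) = 0.451 V.
With the supply zeroed, R_s and R_g appear in parallel from the tap: R_th = R_s‖R_g = (7530 × 316)/7846 = 303 Ω.

V_th = 0.451 V, R_th = 303 Ω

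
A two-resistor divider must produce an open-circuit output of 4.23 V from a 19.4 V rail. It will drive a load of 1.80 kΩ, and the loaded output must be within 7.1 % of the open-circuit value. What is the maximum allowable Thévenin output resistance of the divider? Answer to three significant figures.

Loading drop = R_th/(R_th + R_L) ≤ 0.0710, so R_th ≤ R_L · ε/(1−ε) = 1.80 kΩ × 0.0710/0.9290 = 138 Ω.

R_th ≤ 138 Ω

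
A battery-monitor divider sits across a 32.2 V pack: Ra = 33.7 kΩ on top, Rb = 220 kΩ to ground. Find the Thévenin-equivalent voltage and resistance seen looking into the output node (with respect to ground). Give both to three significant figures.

V_th is the open-circuit tap voltage: 32.2 × 220/(33.7 + 220) = 27.9 V.
With the supply zeroed, Ra and Rb appear in parallel from the tap: R_th = Ra‖Rb = (33.7 × 220)/253.7 = 29.2 kΩ.

V_th = 27.9 V, R_th = 29.2 kΩ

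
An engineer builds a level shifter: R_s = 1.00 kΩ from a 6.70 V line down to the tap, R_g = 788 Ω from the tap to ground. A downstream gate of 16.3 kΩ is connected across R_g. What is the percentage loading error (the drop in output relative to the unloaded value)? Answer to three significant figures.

2.63 %

The divider's output (Thévenin) resistance is R_s‖R_g = 440.7 Ω.
Fractional drop under load = R_th/(R_th + R_L) = 440.7 / (440.7 + 16300) = 0.02633.
So the output falls by 2.63 %.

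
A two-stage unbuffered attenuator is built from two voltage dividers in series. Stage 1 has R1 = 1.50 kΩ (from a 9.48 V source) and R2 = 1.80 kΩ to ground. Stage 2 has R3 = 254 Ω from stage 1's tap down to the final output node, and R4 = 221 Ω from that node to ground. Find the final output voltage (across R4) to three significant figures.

V_out ≈ 0.884 V

Stage 2 presents R3+R4 = 475.0 Ω as a load on stage 1's tap.
Stage 1's lower leg becomes R2‖(R3+R4) = 375.8 Ω, so V_mid = 9.48 × 375.8/1876 = 1.899 V.
Stage 2 is itself unloaded: V_out = V_mid × R4/(R3+R4) = 1.899 × 221/475.0 = 0.884 V.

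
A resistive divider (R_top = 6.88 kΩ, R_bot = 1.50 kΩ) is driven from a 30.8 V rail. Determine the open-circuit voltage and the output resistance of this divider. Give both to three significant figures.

V_th = 5.51 V, R_th = 1.23 kΩ

V_th is the open-circuit tap voltage: 30.8 × 1.50/(6.88 + 1.50) = 5.51 V.
With the supply zeroed, R_top and R_bot appear in parallel from the tap: R_th = R_top‖R_bot = (6.88 × 1.50)/8.380 = 1.23 kΩ.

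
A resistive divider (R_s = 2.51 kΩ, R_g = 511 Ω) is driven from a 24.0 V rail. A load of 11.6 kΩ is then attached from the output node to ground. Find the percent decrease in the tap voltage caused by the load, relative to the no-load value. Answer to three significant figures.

The divider's output (Thévenin) resistance is R_s‖R_g = 424.6 Ω.
Fractional drop under load = R_th/(R_th + R_L) = 424.6 / (424.6 + 11600) = 0.03531.
So the output falls by 3.53 %.

3.53 %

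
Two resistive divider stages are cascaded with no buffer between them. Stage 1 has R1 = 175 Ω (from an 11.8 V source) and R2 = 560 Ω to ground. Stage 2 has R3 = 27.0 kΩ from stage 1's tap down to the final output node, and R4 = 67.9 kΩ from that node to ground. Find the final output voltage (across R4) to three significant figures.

Stage 2 presents R3+R4 = 94900 Ω as a load on stage 1's tap.
Stage 1's lower leg becomes R2‖(R3+R4) = 556.7 Ω, so V_mid = 11.8 × 556.7/731.7 = 8.978 V.
Stage 2 is itself unloaded: V_out = V_mid × R4/(R3+R4) = 8.978 × 67900/94900 = 6.42 V.

V_out ≈ 6.42 V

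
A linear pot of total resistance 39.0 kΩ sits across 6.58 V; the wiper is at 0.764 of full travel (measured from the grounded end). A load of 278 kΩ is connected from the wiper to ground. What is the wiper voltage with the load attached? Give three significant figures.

The wiper splits the pot into (1−α)R = 9.204 kΩ above and αR = 29.80 kΩ below.
Lower section ‖ load = 26.91 kΩ.
V_wiper = 6.58 × 26.91/(9.204 + 26.91) = 4.90 V.

V ≈ 4.90 V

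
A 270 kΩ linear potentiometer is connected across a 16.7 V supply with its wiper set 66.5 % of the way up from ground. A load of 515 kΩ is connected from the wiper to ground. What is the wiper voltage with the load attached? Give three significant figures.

V ≈ 9.94 V

The wiper splits the pot into (1−α)R = 90.45 kΩ above and αR = 179.6 kΩ below.
Lower section ‖ load = 133.1 kΩ.
V_wiper = 16.7 × 133.1/(90.45 + 133.1) = 9.94 V.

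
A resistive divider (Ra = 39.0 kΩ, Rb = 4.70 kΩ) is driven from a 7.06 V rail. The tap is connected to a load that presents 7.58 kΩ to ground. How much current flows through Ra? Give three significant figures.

I ≈ 0.168 mA

Rb‖R_L = 2.901 kΩ, so the source sees Ra + Rb‖R_L = 41.90 kΩ.
I = 7.06 V / 41.90 kΩ = 0.168 mA.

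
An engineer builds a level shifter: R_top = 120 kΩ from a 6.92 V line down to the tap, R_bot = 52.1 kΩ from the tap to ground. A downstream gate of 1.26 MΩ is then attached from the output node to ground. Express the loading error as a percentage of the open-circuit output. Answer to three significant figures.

The divider's output (Thévenin) resistance is R_top‖R_bot = 36.33 kΩ.
Fractional drop under load = R_th/(R_th + R_L) = 36.33 / (36.33 + 1260) = 0.02802.
So the output falls by 2.80 %.

2.80 %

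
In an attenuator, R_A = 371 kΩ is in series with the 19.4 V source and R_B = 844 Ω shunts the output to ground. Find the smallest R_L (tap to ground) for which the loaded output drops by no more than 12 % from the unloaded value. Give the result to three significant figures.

Output resistance R_th = R_A‖R_B = (371000 × 844)/371800 = 842.1 Ω.
The fractional drop is R_th/(R_th + R_L); requiring this ≤ 0.120 gives R_L ≥ R_th(1/0.120 − 1) = 842.1 × 7.333 = 6.18 kΩ.

R_L(min) ≈ 6.18 kΩ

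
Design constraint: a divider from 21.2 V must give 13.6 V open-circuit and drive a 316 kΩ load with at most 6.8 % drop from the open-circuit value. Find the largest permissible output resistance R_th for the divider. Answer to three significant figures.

R_th ≤ 23.1 kΩ

Loading drop = R_th/(R_th + R_L) ≤ 0.0680, so R_th ≤ R_L · ε/(1−ε) = 316 kΩ × 0.0680/0.9320 = 23.1 kΩ.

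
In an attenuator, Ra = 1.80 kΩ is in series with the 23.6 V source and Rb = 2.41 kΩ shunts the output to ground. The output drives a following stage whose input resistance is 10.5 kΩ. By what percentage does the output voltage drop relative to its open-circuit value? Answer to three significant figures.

8.94 %

Unloaded V = 23.6 × 2.41/4.210 = 13.510 V.
Loaded: Rb‖R_L = 1.960 kΩ, giving V = 23.6 × 1.960/3.760 = 12.302 V.
Drop = (13.510 − 12.302) / 13.510 = 8.94 %.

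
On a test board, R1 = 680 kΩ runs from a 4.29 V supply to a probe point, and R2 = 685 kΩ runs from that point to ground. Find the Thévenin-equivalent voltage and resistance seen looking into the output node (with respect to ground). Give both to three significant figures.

V_th = 2.15 V, R_th = 341 kΩ

V_th is the open-circuit tap voltage: 4.29 × 685/(680 + 685) = 2.15 V.
With the supply zeroed, R1 and R2 appear in parallel from the tap: R_th = R1‖R2 = (680 × 685)/1365 = 341 kΩ.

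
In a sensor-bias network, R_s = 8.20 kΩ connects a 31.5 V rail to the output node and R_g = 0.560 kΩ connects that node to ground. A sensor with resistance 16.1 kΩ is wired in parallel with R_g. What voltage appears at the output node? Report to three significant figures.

V_out ≈ 1.95 V

The load sits in parallel with R_g: R_g‖R_L = (560 × 16100) / (560 + 16100) = 541.2 Ω.
V_out = 31.5 × 541.2 / (8200 + 541.2) = 31.5 × 541.2/8741 = 1.95 V.
(Unloaded it would have been 2.01 V.)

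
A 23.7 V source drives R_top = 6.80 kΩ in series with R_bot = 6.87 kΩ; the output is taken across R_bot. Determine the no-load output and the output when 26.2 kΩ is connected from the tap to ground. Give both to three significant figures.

Open-circuit: V = 23.7 × 6.87/(6.80 + 6.87) = 11.9 V.
With the load, R_bot becomes R_bot‖R_L = 5.443 kΩ, so V = 23.7 × 5.443/12.24 = 10.5 V.

Unloaded: 11.9 V; loaded: 10.5 V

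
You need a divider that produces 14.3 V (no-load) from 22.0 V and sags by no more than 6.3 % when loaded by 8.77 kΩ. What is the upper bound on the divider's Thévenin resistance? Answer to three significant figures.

R_th ≤ 590 Ω

Loading drop = R_th/(R_th + R_L) ≤ 0.0630, so R_th ≤ R_L · ε/(1−ε) = 8.77 kΩ × 0.0630/0.9370 = 590 Ω.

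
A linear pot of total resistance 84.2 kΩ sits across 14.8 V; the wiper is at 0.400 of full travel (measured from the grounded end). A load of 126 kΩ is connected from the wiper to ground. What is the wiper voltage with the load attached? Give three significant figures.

V ≈ 5.10 V

The wiper splits the pot into (1−α)R = 50.52 kΩ above and αR = 33.68 kΩ below.
Lower section ‖ load = 26.58 kΩ.
V_wiper = 14.8 × 26.58/(50.52 + 26.58) = 5.10 V.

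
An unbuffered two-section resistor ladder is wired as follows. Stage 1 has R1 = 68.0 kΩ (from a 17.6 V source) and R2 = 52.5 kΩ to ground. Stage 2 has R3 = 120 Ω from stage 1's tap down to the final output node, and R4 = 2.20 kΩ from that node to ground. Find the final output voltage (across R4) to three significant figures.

V_out ≈ 0.528 V

Stage 2 presents R3+R4 = 2320 Ω as a load on stage 1's tap.
Stage 1's lower leg becomes R2‖(R3+R4) = 2222 Ω, so V_mid = 17.6 × 2222/70220 = 0.5569 V.
Stage 2 is itself unloaded: V_out = V_mid × R4/(R3+R4) = 0.5569 × 2200/2320 = 0.528 V.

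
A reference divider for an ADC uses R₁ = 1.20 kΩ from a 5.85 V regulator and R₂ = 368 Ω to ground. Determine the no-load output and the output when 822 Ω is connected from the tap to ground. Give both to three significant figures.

Unloaded: 1.37 V; loaded: 1.02 V

Open-circuit: V = 5.85 × 368/(1200 + 368) = 1.37 V.
With the load, R₂ becomes R₂‖R_L = 254.2 Ω, so V = 5.85 × 254.2/1454 = 1.02 V.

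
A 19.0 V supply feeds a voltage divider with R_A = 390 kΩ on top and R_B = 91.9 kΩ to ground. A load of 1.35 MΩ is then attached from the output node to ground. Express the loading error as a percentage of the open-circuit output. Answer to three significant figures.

5.22 %

The divider's output (Thévenin) resistance is R_A‖R_B = 74.37 kΩ.
Fractional drop under load = R_th/(R_th + R_L) = 74.37 / (74.37 + 1350) = 0.05222.
So the output falls by 5.22 %.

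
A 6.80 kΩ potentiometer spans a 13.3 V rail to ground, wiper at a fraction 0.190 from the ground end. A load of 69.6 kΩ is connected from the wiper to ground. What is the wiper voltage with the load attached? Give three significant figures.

V ≈ 2.49 V

The wiper splits the pot into (1−α)R = 5.508 kΩ above and αR = 1.292 kΩ below.
Lower section ‖ load = 1.268 kΩ.
V_wiper = 13.3 × 1.268/(5.508 + 1.268) = 2.49 V.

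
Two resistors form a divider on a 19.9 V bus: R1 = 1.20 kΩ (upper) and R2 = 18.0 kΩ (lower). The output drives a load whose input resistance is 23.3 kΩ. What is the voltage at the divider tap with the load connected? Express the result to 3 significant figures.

V_out ≈ 17.8 V

The load sits in parallel with R2: R2‖R_L = (18.0 × 23.3) / (18.0 + 23.3) = 10.15 kΩ.
V_out = 19.9 × 10.15 / (1.20 + 10.15) = 19.9 × 10.15/11.35 = 17.8 V.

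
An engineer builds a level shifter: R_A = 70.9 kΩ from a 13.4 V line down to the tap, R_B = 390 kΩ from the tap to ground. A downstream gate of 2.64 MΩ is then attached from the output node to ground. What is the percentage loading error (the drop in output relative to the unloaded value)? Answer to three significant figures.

The divider's output (Thévenin) resistance is R_A‖R_B = 59.99 kΩ.
Fractional drop under load = R_th/(R_th + R_L) = 59.99 / (59.99 + 2640) = 0.02222.
So the output falls by 2.22 %.

2.22 %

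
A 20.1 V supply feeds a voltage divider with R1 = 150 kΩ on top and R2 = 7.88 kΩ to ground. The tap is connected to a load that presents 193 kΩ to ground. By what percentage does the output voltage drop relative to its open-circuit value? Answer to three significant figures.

The divider's output (Thévenin) resistance is R1‖R2 = 7.487 kΩ.
Fractional drop under load = R_th/(R_th + R_L) = 7.487 / (7.487 + 193) = 0.03734.
So the output falls by 3.73 %.

3.73 %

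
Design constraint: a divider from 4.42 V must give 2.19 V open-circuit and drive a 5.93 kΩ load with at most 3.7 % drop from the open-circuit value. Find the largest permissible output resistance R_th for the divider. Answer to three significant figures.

Loading drop = R_th/(R_th + R_L) ≤ 0.0370, so R_th ≤ R_L · ε/(1−ε) = 5.93 kΩ × 0.0370/0.9630 = 228 Ω.

R_th ≤ 228 Ω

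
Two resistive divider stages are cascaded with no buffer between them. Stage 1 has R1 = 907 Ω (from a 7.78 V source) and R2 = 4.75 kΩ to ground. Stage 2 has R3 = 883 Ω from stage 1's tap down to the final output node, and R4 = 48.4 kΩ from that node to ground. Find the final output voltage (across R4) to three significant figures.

V_out ≈ 6.32 V

Stage 2 presents R3+R4 = 49280 Ω as a load on stage 1's tap.
Stage 1's lower leg becomes R2‖(R3+R4) = 4332 Ω, so V_mid = 7.78 × 4332/5239 = 6.433 V.
Stage 2 is itself unloaded: V_out = V_mid × R4/(R3+R4) = 6.433 × 48400/49280 = 6.32 V.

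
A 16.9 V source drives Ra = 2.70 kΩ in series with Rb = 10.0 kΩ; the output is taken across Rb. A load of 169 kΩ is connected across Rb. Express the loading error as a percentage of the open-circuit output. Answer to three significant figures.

The divider's output (Thévenin) resistance is Ra‖Rb = 2.126 kΩ.
Fractional drop under load = R_th/(R_th + R_L) = 2.126 / (2.126 + 169) = 0.01242.
So the output falls by 1.24 %.

1.24 %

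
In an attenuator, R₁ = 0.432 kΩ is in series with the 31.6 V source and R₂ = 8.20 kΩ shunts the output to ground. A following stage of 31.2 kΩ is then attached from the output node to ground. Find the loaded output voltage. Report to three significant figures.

V_out ≈ 29.6 V

The load sits in parallel with R₂: R₂‖R_L = (8200 × 31200) / (8200 + 31200) = 6493 Ω.
V_out = 31.6 × 6493 / (432 + 6493) = 31.6 × 6493/6925 = 29.6 V.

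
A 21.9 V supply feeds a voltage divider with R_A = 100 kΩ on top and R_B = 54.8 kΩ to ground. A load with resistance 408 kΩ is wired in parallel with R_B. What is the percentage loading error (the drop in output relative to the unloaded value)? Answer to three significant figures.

7.98 %

The divider's output (Thévenin) resistance is R_A‖R_B = 35.40 kΩ.
Fractional drop under load = R_th/(R_th + R_L) = 35.40 / (35.40 + 408) = 0.07984.
So the output falls by 7.98 %.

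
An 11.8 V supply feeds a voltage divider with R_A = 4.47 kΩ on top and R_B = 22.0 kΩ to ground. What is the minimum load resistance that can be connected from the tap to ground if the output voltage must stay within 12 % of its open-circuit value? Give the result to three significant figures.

Output resistance R_th = R_A‖R_B = (4.47 × 22.0)/26.47 = 3.715 kΩ.
The fractional drop is R_th/(R_th + R_L); requiring this ≤ 0.120 gives R_L ≥ R_th(1/0.120 − 1) = 3.715 × 7.333 = 27.2 kΩ.

R_L(min) ≈ 27.2 kΩ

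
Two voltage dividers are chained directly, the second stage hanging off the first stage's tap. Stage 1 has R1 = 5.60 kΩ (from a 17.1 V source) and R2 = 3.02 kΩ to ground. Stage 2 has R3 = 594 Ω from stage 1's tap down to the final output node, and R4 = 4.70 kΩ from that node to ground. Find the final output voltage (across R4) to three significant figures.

V_out ≈ 3.88 V

Stage 2 presents R3+R4 = 5294 Ω as a load on stage 1's tap.
Stage 1's lower leg becomes R2‖(R3+R4) = 1923 Ω, so V_mid = 17.1 × 1923/7523 = 4.371 V.
Stage 2 is itself unloaded: V_out = V_mid × R4/(R3+R4) = 4.371 × 4700/5294 = 3.88 V.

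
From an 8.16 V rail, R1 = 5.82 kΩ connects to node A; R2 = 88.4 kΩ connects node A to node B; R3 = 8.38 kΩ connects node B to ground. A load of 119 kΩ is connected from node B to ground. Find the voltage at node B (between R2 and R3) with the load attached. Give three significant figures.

V ≈ 0.626 V

At node B, R3 is in parallel with the load: R3‖R_L = 7.829 kΩ.
Below node A the resistance is R2 + (R3‖R_L) = 96.23 kΩ, so V_A = 8.16 × 96.23/102.0 = 7.695 V.
Then V_B = V_A × (R3‖R_L)/(R2 + R3‖R_L) = 7.695 × 7.829/96.23 = 0.626 V.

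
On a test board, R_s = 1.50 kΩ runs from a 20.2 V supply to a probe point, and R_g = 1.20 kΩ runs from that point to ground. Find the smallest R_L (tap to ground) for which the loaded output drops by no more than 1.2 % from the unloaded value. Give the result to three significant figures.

Output resistance R_th = R_s‖R_g = (1500 × 1200)/2700 = 666.7 Ω.
The fractional drop is R_th/(R_th + R_L); requiring this ≤ 0.0120 gives R_L ≥ R_th(1/0.0120 − 1) = 666.7 × 82.33 = 54.9 kΩ.

R_L(min) ≈ 54.9 kΩ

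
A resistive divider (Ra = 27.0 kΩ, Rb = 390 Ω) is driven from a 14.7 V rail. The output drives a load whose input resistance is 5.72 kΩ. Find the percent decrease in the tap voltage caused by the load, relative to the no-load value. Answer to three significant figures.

The divider's output (Thévenin) resistance is Ra‖Rb = 384.4 Ω.
Fractional drop under load = R_th/(R_th + R_L) = 384.4 / (384.4 + 5720) = 0.06298.
So the output falls by 6.30 %.

6.30 %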